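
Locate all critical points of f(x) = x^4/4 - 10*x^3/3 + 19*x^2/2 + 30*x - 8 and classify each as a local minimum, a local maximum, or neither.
f'(x) = x^3 - 10*x^2 + 19*x + 30

Solve f'(x) = 0:
  Factor: x^3 - 10*x^2 + 19*x + 30 = (x - 6)*(x - 5)*(x + 1) = 0.
  ⇒ x = -1, 5, 6

f''(x) = 3*x^2 - 20*x + 19
Second-derivative test at each critical point:
  f''(-1) = 42 > 0 → local minimum
  f''(5) = -6 < 0 → local maximum
  f''(6) = 7 > 0 → local minimum

Critical points: x = -1 (local minimum); x = 5 (local maximum); x = 6 (local minimum)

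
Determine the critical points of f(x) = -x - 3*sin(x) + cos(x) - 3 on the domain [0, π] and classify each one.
f'(x) = -sin(x) - 3*cos(x) - 1

Solve f'(x) = 0 on [0, π]:
  f'(x) = 0 ⇔ -sin(x) - 3*cos(x) = 1. Write the left side as R·cos(x + φ) with R = √((-3)² + 1²) = sqrt(10), cos φ = -3*sqrt(10)/10, sin φ = sqrt(10)/10; then cos(x + φ) = sqrt(10)/10. Solve for x and keep the solutions lying in [0, π].
  ⇒ x = pi - atan(4/3) ≈ 2.2143

f''(x) = 3*sin(x) - cos(x)
Second-derivative test at each critical point:
  f''(2.2143) = 3 > 0 → local minimum

Critical points: x = pi - atan(4/3) ≈ 2.2143 (local minimum)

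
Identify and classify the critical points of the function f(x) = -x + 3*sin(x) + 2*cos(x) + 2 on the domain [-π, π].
f'(x) = -2*sin(x) + 3*cos(x) - 1

Solve f'(x) = 0 on [-π, π]:
  f'(x) = 0 ⇔ -2*sin(x) + 3*cos(x) = 1. Write the left side as R·cos(x + φ) with R = √(3² + 2²) = sqrt(13), cos φ = 3*sqrt(13)/13, sin φ = 2*sqrt(13)/13; then cos(x + φ) = sqrt(13)/13. Solve for x and keep the solutions lying in [-π, π].
  ⇒ x = -pi + atan((-6*sqrt(3) - 2)/(3 - 4*sqrt(3))) ≈ -1.8778, atan((-2 + 6*sqrt(3))/(3 + 4*sqrt(3))) ≈ 0.7018

f''(x) = -3*sin(x) - 2*cos(x)
Second-derivative test at each critical point:
  f''(-1.8778) = 3.4641 > 0 → local minimum
  f''(0.7018) = -3.4641 < 0 → local maximum

Critical points: x = -pi + atan((-6*sqrt(3) - 2)/(3 - 4*sqrt(3))) ≈ -1.8778 (local minimum); x = atan((-2 + 6*sqrt(3))/(3 + 4*sqrt(3))) ≈ 0.7018 (local maximum)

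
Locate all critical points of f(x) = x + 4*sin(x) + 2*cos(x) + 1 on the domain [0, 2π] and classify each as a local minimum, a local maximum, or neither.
f'(x) = -2*sin(x) + 4*cos(x) + 1

Solve f'(x) = 0 on [0, 2π]:
  f'(x) = 0 ⇔ -2*sin(x) + 4*cos(x) = -1. Write the left side as R·cos(x + φ) with R = √(4² + 2²) = 2*sqrt(5), cos φ = 2*sqrt(5)/5, sin φ = sqrt(5)/5; then cos(x + φ) = -sqrt(5)/10. Solve for x and keep the solutions lying in [0, 2π].
  ⇒ x = atan((1 + 2*sqrt(19))/(-2 + sqrt(19))) ≈ 1.3327, atan((1 - 2*sqrt(19))/(-sqrt(19) - 2)) + pi ≈ 4.0232

f''(x) = -4*sin(x) - 2*cos(x)
Second-derivative test at each critical point:
  f''(1.3327) = -4.3589 < 0 → local maximum
  f''(4.0232) = 4.3589 > 0 → local minimum

Critical points: x = atan((1 + 2*sqrt(19))/(-2 + sqrt(19))) ≈ 1.3327 (local maximum); x = atan((1 - 2*sqrt(19))/(-sqrt(19) - 2)) + pi ≈ 4.0232 (local minimum)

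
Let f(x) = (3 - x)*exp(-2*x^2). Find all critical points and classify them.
f'(x) = (4*x*(x - 3) - 1)*exp(-2*x^2)

Solve f'(x) = 0:
  f'(x) = (4*x^2 - 12*x - 1)·exp(-2*x^2) and exp(-2*x^2) > 0 for every x, so f'(x) = 0 ⇔ 4*x^2 - 12*x - 1 = 0.
  4*x^2 - 12*x - 1 = 0 has no rational roots; quadratic formula: x = (12 ± √160)/8.
  ⇒ x = 3/2 - sqrt(10)/2 ≈ -0.0811, 3/2 + sqrt(10)/2 ≈ 3.0811

f''(x) = 4*(4*x^2*(3 - x) + 3*x - 3)*exp(-2*x^2)
Second-derivative test at each critical point:
  f''(-0.0811) = -12.4837 < 0 → local maximum
  f''(3.0811) = 7.181e-08 > 0 → local minimum

Critical points: x = 3/2 - sqrt(10)/2 ≈ -0.0811 (local maximum); x = 3/2 + sqrt(10)/2 ≈ 3.0811 (local minimum)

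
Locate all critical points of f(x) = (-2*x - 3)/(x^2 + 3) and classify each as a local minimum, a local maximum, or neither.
f'(x) = 2*(x^2 + 3*x - 3)/(x^4 + 6*x^2 + 9)

Solve f'(x) = 0:
  f'(x) = 2*(x^2 + 3*x - 3)/(x^2 + 3)^2; the denominator is positive wherever f is defined, so f'(x) = 0 ⇔ 2*x^2 + 6*x - 6 = 0.
  Factor: 2*x^2 + 6*x - 6 = 2*(x^2 + 3*x - 3); x^2 + 3*x - 3 = 0 has no rational roots; quadratic formula: x = (-3 ± √21)/2.
  ⇒ x = -sqrt(21)/2 - 3/2 ≈ -3.7913, -3/2 + sqrt(21)/2 ≈ 0.7913

f''(x) = 2*(-4*x^2*(2*x + 3) + 3*(2*x + 1)*(x^2 + 3))/(x^2 + 3)^3
Second-derivative test at each critical point:
  f''(-3.7913) = -0.0304 < 0 → local maximum
  f''(0.7913) = 0.6970 > 0 → local minimum

Critical points: x = -sqrt(21)/2 - 3/2 ≈ -3.7913 (local maximum); x = -3/2 + sqrt(21)/2 ≈ 0.7913 (local minimum)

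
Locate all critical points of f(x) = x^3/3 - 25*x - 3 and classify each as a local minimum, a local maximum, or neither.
f'(x) = x^2 - 25

Solve f'(x) = 0:
  Factor: x^2 - 25 = (x - 5)*(x + 5) = 0.
  ⇒ x = -5, 5

f''(x) = 2*x
Second-derivative test at each critical point:
  f''(-5) = -10 < 0 → local maximum
  f''(5) = 10 > 0 → local minimum

Critical points: x = -5 (local maximum); x = 5 (local minimum)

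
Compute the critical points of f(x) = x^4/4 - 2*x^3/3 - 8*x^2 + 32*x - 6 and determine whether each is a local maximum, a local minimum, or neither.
f'(x) = x^3 - 2*x^2 - 16*x + 32

Solve f'(x) = 0:
  Factor: x^3 - 2*x^2 - 16*x + 32 = (x - 4)*(x - 2)*(x + 4) = 0.
  ⇒ x = -4, 2, 4

f''(x) = 3*x^2 - 4*x - 16
Second-derivative test at each critical point:
  f''(-4) = 48 > 0 → local minimum
  f''(2) = -12 < 0 → local maximum
  f''(4) = 16 > 0 → local minimum

Critical points: x = -4 (local minimum); x = 2 (local maximum); x = 4 (local minimum)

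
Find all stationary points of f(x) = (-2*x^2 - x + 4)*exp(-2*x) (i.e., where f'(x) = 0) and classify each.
f'(x) = (4*x^2 - 2*x - 9)*exp(-2*x)

Solve f'(x) = 0:
  f'(x) = (4*x^2 - 2*x - 9)·exp(-2*x) and exp(-2*x) > 0 for every x, so f'(x) = 0 ⇔ 4*x^2 - 2*x - 9 = 0.
  4*x^2 - 2*x - 9 = 0 has no rational roots; quadratic formula: x = (2 ± √148)/8.
  ⇒ x = 1/4 - sqrt(37)/4 ≈ -1.2707, 1/4 + sqrt(37)/4 ≈ 1.7707

f''(x) = 4*(-2*x^2 + 3*x + 4)*exp(-2*x)
Second-derivative test at each critical point:
  f''(-1.2707) = -154.4681 < 0 → local maximum
  f''(1.7707) = 0.3525 > 0 → local minimum

Critical points: x = 1/4 - sqrt(37)/4 ≈ -1.2707 (local maximum); x = 1/4 + sqrt(37)/4 ≈ 1.7707 (local minimum)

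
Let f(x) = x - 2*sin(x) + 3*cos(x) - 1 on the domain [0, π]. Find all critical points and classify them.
f'(x) = -3*sin(x) - 2*cos(x) + 1

Solve f'(x) = 0 on [0, π]:
  f'(x) = 0 ⇔ -3*sin(x) - 2*cos(x) = -1. Write the left side as R·cos(x + φ) with R = √((-2)² + 3²) = sqrt(13), cos φ = -2*sqrt(13)/13, sin φ = 3*sqrt(13)/13; then cos(x + φ) = -sqrt(13)/13. Solve for x and keep the solutions lying in [0, π].
  ⇒ x = atan((3 + 4*sqrt(3))/(2 - 6*sqrt(3))) + pi ≈ 2.2726

f''(x) = 2*sin(x) - 3*cos(x)
Second-derivative test at each critical point:
  f''(2.2726) = 3.4641 > 0 → local minimum

Critical points: x = atan((3 + 4*sqrt(3))/(2 - 6*sqrt(3))) + pi ≈ 2.2726 (local minimum)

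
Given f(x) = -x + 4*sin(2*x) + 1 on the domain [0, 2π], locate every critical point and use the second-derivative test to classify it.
f'(x) = 8*cos(2*x) - 1

Solve f'(x) = 0 on [0, 2π]:
  f'(x) = 0 ⇔ cos(2*x) = 1/8, i.e. 2*x = ±arccos(1/8) + 2nπ; keep the solutions lying in [0, 2π].
  ⇒ x = acos(1/8)/2 ≈ 0.7227, pi - acos(1/8)/2 ≈ 2.4189, acos(1/8)/2 + pi ≈ 3.8643, -acos(1/8)/2 + 2*pi ≈ 5.5605

f''(x) = -16*sin(2*x)
Second-derivative test at each critical point:
  f''(0.7227) = -15.8745 < 0 → local maximum
  f''(2.4189) = 15.8745 > 0 → local minimum
  f''(3.8643) = -15.8745 < 0 → local maximum
  f''(5.5605) = 15.8745 > 0 → local minimum

Critical points: x = acos(1/8)/2 ≈ 0.7227 (local maximum); x = pi - acos(1/8)/2 ≈ 2.4189 (local minimum); x = acos(1/8)/2 + pi ≈ 3.8643 (local maximum); x = -acos(1/8)/2 + 2*pi ≈ 5.5605 (local minimum)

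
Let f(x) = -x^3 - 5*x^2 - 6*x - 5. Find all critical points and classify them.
f'(x) = -3*x^2 - 10*x - 6

Solve f'(x) = 0:
  3*x^2 + 10*x + 6 = 0 has no rational roots; quadratic formula: x = (-10 ± √28)/6.
  ⇒ x = -5/3 - sqrt(7)/3 ≈ -2.5486, -5/3 + sqrt(7)/3 ≈ -0.7847

f''(x) = -6*x - 10
Second-derivative test at each critical point:
  f''(-2.5486) = 5.2915 > 0 → local minimum
  f''(-0.7847) = -5.2915 < 0 → local maximum

Critical points: x = -5/3 - sqrt(7)/3 ≈ -2.5486 (local minimum); x = -5/3 + sqrt(7)/3 ≈ -0.7847 (local maximum)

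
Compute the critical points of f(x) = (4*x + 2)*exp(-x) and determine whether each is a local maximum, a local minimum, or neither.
f'(x) = 2*(1 - 2*x)*exp(-x)

Solve f'(x) = 0:
  f'(x) = (2 - 4*x)·exp(-x) and exp(-x) > 0 for every x, so f'(x) = 0 ⇔ 2 - 4*x = 0.
  Factor: 2 - 4*x = -2*(2*x - 1) = 0.
  ⇒ x = 1/2

f''(x) = 2*(2*x - 3)*exp(-x)
Second-derivative test at each critical point:
  f''(1/2) = -2.4261 < 0 → local maximum

Critical points: x = 1/2 (local maximum)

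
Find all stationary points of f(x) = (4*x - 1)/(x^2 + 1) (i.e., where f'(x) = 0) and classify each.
f'(x) = 2*(-2*x^2 + x + 2)/(x^4 + 2*x^2 + 1)

Solve f'(x) = 0:
  f'(x) = -2*(2*x^2 - x - 2)/(x^2 + 1)^2; the denominator is positive wherever f is defined, so f'(x) = 0 ⇔ -4*x^2 + 2*x + 4 = 0.
  Factor: -4*x^2 + 2*x + 4 = -2*(2*x^2 - x - 2); 2*x^2 - x - 2 = 0 has no rational roots; quadratic formula: x = (1 ± √17)/4.
  ⇒ x = 1/4 - sqrt(17)/4 ≈ -0.7808, 1/4 + sqrt(17)/4 ≈ 1.2808

f''(x) = 2*(4*x^2*(4*x - 1) + (1 - 12*x)*(x^2 + 1))/(x^2 + 1)^3
Second-derivative test at each critical point:
  f''(-0.7808) = 3.1828 > 0 → local minimum
  f''(1.2808) = -1.1828 < 0 → local maximum

Critical points: x = 1/4 - sqrt(17)/4 ≈ -0.7808 (local minimum); x = 1/4 + sqrt(17)/4 ≈ 1.2808 (local maximum)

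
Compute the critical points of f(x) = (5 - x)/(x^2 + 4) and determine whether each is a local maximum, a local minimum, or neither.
f'(x) = (-x^2 + 2*x*(x - 5) - 4)/(x^2 + 4)^2

Solve f'(x) = 0:
  f'(x) = (x^2 - 10*x - 4)/(x^2 + 4)^2; the denominator is positive wherever f is defined, so f'(x) = 0 ⇔ x^2 - 10*x - 4 = 0.
  x^2 - 10*x - 4 = 0 has no rational roots; quadratic formula: x = (10 ± √116)/2.
  ⇒ x = 5 - sqrt(29) ≈ -0.3852, 5 + sqrt(29) ≈ 10.3852

f''(x) = 2*(4*x^2*(5 - x) + (3*x - 5)*(x^2 + 4))/(x^2 + 4)^3
Second-derivative test at each critical point:
  f''(-0.3852) = -0.6259 < 0 → local maximum
  f''(10.3852) = 0.0009 > 0 → local minimum

Critical points: x = 5 - sqrt(29) ≈ -0.3852 (local maximum); x = 5 + sqrt(29) ≈ 10.3852 (local minimum)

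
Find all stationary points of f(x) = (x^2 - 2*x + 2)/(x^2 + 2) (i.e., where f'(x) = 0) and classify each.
f'(x) = 2*(x^2 - 2)/(x^4 + 4*x^2 + 4)

Solve f'(x) = 0:
  f'(x) = 2*(x^2 - 2)/(x^2 + 2)^2; the denominator is positive wherever f is defined, so f'(x) = 0 ⇔ 2*x^2 - 4 = 0.
  Factor: 2*x^2 - 4 = 2*(x^2 - 2); x^2 - 2 = 0 has no rational roots; quadratic formula: x = (0 ± √8)/2.
  ⇒ x = -sqrt(2) ≈ -1.4142, sqrt(2) ≈ 1.4142

f''(x) = 4*x*(6 - x^2)/(x^6 + 6*x^4 + 12*x^2 + 8)
Second-derivative test at each critical point:
  f''(-1.4142) = -0.3536 < 0 → local maximum
  f''(1.4142) = 0.3536 > 0 → local minimum

Critical points: x = -sqrt(2) ≈ -1.4142 (local maximum); x = sqrt(2) ≈ 1.4142 (local minimum)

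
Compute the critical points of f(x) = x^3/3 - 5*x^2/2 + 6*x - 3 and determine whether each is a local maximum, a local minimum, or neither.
f'(x) = x^2 - 5*x + 6

Solve f'(x) = 0:
  Factor: x^2 - 5*x + 6 = (x - 3)*(x - 2) = 0.
  ⇒ x = 2, 3

f''(x) = 2*x - 5
Second-derivative test at each critical point:
  f''(2) = -1 < 0 → local maximum
  f''(3) = 1 > 0 → local minimum

Critical points: x = 2 (local maximum); x = 3 (local minimum)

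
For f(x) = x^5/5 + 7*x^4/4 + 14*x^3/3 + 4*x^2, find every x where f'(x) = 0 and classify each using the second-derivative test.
f'(x) = x*(x^3 + 7*x^2 + 14*x + 8)

Solve f'(x) = 0:
  Factor: x^4 + 7*x^3 + 14*x^2 + 8*x = x*(x + 1)*(x + 2)*(x + 4) = 0.
  ⇒ x = -4, -2, -1, 0

f''(x) = 4*x^3 + 21*x^2 + 28*x + 8
Second-derivative test at each critical point:
  f''(-4) = -24 < 0 → local maximum
  f''(-2) = 4 > 0 → local minimum
  f''(-1) = -3 < 0 → local maximum
  f''(0) = 8 > 0 → local minimum

Critical points: x = -4 (local maximum); x = -2 (local minimum); x = -1 (local maximum); x = 0 (local minimum)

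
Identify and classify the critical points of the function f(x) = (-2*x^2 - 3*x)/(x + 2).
f'(x) = 2*(-x^2 - 4*x - 3)/(x^2 + 4*x + 4)

Solve f'(x) = 0:
  f'(x) = -2*(x + 1)*(x + 3)/(x + 2)^2; the denominator is positive wherever f is defined, so f'(x) = 0 ⇔ -2*x^2 - 8*x - 6 = 0.
  Factor: -2*x^2 - 8*x - 6 = -2*(x + 1)*(x + 3) = 0.
  ⇒ x = -3, -1

f''(x) = -4/(x^3 + 6*x^2 + 12*x + 8)
Second-derivative test at each critical point:
  f''(-3) = 4 > 0 → local minimum
  f''(-1) = -4 < 0 → local maximum

Critical points: x = -3 (local minimum); x = -1 (local maximum)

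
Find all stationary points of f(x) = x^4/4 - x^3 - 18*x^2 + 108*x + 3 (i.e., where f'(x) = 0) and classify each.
f'(x) = x^3 - 3*x^2 - 36*x + 108

Solve f'(x) = 0:
  Factor: x^3 - 3*x^2 - 36*x + 108 = (x - 6)*(x - 3)*(x + 6) = 0.
  ⇒ x = -6, 3, 6

f''(x) = 3*x^2 - 6*x - 36
Second-derivative test at each critical point:
  f''(-6) = 108 > 0 → local minimum
  f''(3) = -27 < 0 → local maximum
  f''(6) = 36 > 0 → local minimum

Critical points: x = -6 (local minimum); x = 3 (local maximum); x = 6 (local minimum)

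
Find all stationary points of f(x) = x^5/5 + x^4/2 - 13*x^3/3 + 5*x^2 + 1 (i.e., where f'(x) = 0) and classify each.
f'(x) = x*(x^3 + 2*x^2 - 13*x + 10)

Solve f'(x) = 0:
  Factor: x^4 + 2*x^3 - 13*x^2 + 10*x = x*(x - 2)*(x - 1)*(x + 5) = 0.
  ⇒ x = -5, 0, 1, 2

f''(x) = 4*x^3 + 6*x^2 - 26*x + 10
Second-derivative test at each critical point:
  f''(-5) = -210 < 0 → local maximum
  f''(0) = 10 > 0 → local minimum
  f''(1) = -6 < 0 → local maximum
  f''(2) = 14 > 0 → local minimum

Critical points: x = -5 (local maximum); x = 0 (local minimum); x = 1 (local maximum); x = 2 (local minimum)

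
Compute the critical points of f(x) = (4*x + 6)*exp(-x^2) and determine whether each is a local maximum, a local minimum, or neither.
f'(x) = 4*(-x*(2*x + 3) + 1)*exp(-x^2)

Solve f'(x) = 0:
  f'(x) = (-8*x^2 - 12*x + 4)·exp(-x^2) and exp(-x^2) > 0 for every x, so f'(x) = 0 ⇔ -8*x^2 - 12*x + 4 = 0.
  Factor: -8*x^2 - 12*x + 4 = -4*(2*x^2 + 3*x - 1); 2*x^2 + 3*x - 1 = 0 has no rational roots; quadratic formula: x = (-3 ± √17)/4.
  ⇒ x = -sqrt(17)/4 - 3/4 ≈ -1.7808, -3/4 + sqrt(17)/4 ≈ 0.2808

f''(x) = 4*(2*x^2*(2*x + 3) - 6*x - 3)*exp(-x^2)
Second-derivative test at each critical point:
  f''(-1.7808) = 0.6919 > 0 → local minimum
  f''(0.2808) = -15.2422 < 0 → local maximum

Critical points: x = -sqrt(17)/4 - 3/4 ≈ -1.7808 (local minimum); x = -3/4 + sqrt(17)/4 ≈ 0.2808 (local maximum)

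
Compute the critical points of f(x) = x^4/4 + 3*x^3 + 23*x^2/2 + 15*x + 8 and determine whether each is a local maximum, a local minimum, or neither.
f'(x) = x^3 + 9*x^2 + 23*x + 15

Solve f'(x) = 0:
  Factor: x^3 + 9*x^2 + 23*x + 15 = (x + 1)*(x + 3)*(x + 5) = 0.
  ⇒ x = -5, -3, -1

f''(x) = 3*x^2 + 18*x + 23
Second-derivative test at each critical point:
  f''(-5) = 8 > 0 → local minimum
  f''(-3) = -4 < 0 → local maximum
  f''(-1) = 8 > 0 → local minimum

Critical points: x = -5 (local minimum); x = -3 (local maximum); x = -1 (local minimum)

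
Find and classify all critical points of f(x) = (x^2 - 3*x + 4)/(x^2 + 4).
f'(x) = 3*(x^2 - 4)/(x^4 + 8*x^2 + 16)

Solve f'(x) = 0:
  f'(x) = 3*(x - 2)*(x + 2)/(x^2 + 4)^2; the denominator is positive wherever f is defined, so f'(x) = 0 ⇔ 3*x^2 - 12 = 0.
  Factor: 3*x^2 - 12 = 3*(x - 2)*(x + 2) = 0.
  ⇒ x = -2, 2

f''(x) = 6*x*(12 - x^2)/(x^6 + 12*x^4 + 48*x^2 + 64)
Second-derivative test at each critical point:
  f''(-2) = -3/16 < 0 → local maximum
  f''(2) = 3/16 > 0 → local minimum

Critical points: x = -2 (local maximum); x = 2 (local minimum)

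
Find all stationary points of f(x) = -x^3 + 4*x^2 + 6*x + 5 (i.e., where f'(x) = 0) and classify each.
f'(x) = -3*x^2 + 8*x + 6

Solve f'(x) = 0:
  3*x^2 - 8*x - 6 = 0 has no rational roots; quadratic formula: x = (8 ± √136)/6.
  ⇒ x = 4/3 - sqrt(34)/3 ≈ -0.6103, 4/3 + sqrt(34)/3 ≈ 3.2770

f''(x) = 8 - 6*x
Second-derivative test at each critical point:
  f''(-0.6103) = 11.6619 > 0 → local minimum
  f''(3.2770) = -11.6619 < 0 → local maximum

Critical points: x = 4/3 - sqrt(34)/3 ≈ -0.6103 (local minimum); x = 4/3 + sqrt(34)/3 ≈ 3.2770 (local maximum)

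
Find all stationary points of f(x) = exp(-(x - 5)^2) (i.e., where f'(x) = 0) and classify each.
f'(x) = 2*(5 - x)*exp(-(x - 5)^2)

Solve f'(x) = 0:
  f'(x) = (10 - 2*x)·exp(-(x - 5)^2) and exp(-(x - 5)^2) > 0 for every x, so f'(x) = 0 ⇔ 10 - 2*x = 0.
  Factor: 10 - 2*x = -2*(x - 5) = 0.
  ⇒ x = 5

f''(x) = 2*(2*(x - 5)^2 - 1)*exp(-(x - 5)^2)
Second-derivative test at each critical point:
  f''(5) = -2 < 0 → local maximum

Critical points: x = 5 (local maximum)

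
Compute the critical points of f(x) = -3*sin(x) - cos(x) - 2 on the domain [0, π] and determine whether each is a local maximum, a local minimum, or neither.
f'(x) = sin(x) - 3*cos(x)

Solve f'(x) = 0 on [0, π]:
  f'(x) = 0 ⇔ -3*cos(x) = -sin(x) ⇔ tan(x) = 3, i.e. x = arctan(3) + nπ; keep the solutions lying in [0, π].
  ⇒ x = atan(3) ≈ 1.2490

f''(x) = 3*sin(x) + cos(x)
Second-derivative test at each critical point:
  f''(1.2490) = 3.1623 > 0 → local minimum

Critical points: x = atan(3) ≈ 1.2490 (local minimum)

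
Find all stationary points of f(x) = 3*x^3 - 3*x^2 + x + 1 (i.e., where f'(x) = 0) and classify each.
f'(x) = 9*x^2 - 6*x + 1

Solve f'(x) = 0:
  Factor: 9*x^2 - 6*x + 1 = (3*x - 1)^2 = 0.
  ⇒ x = 1/3

f''(x) = 18*x - 6
Second-derivative test at each critical point:
  f''(1/3) = 0, so the second-derivative test is inconclusive; use the first-derivative test: f'(1/12) = 0.5625, f'(7/12) = 0.5625 — f' is positive on both sides (no sign change) → neither a local maximum nor a local minimum

Critical points: x = 1/3 (neither)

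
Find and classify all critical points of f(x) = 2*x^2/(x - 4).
f'(x) = 2*x*(x - 8)/(x^2 - 8*x + 16)

Solve f'(x) = 0:
  f'(x) = 2*x*(x - 8)/(x - 4)^2; the denominator is positive wherever f is defined, so f'(x) = 0 ⇔ 2*x^2 - 16*x = 0.
  Factor: 2*x^2 - 16*x = 2*x*(x - 8) = 0.
  ⇒ x = 0, 8

f''(x) = 64/(x^3 - 12*x^2 + 48*x - 64)
Second-derivative test at each critical point:
  f''(0) = -1 < 0 → local maximum
  f''(8) = 1 > 0 → local minimum

Critical points: x = 0 (local maximum); x = 8 (local minimum)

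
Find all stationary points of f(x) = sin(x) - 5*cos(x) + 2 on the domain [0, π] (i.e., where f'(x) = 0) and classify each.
f'(x) = 5*sin(x) + cos(x)

Solve f'(x) = 0 on [0, π]:
  f'(x) = 0 ⇔ cos(x) = -5*sin(x) ⇔ tan(x) = -1/5, i.e. x = arctan(-1/5) + nπ; keep the solutions lying in [0, π].
  ⇒ x = pi - atan(1/5) ≈ 2.9442

f''(x) = -sin(x) + 5*cos(x)
Second-derivative test at each critical point:
  f''(2.9442) = -5.0990 < 0 → local maximum

Critical points: x = pi - atan(1/5) ≈ 2.9442 (local maximum)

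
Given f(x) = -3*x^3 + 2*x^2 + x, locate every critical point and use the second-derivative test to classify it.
f'(x) = -9*x^2 + 4*x + 1

Solve f'(x) = 0:
  9*x^2 - 4*x - 1 = 0 has no rational roots; quadratic formula: x = (4 ± √52)/18.
  ⇒ x = 2/9 - sqrt(13)/9 ≈ -0.1784, 2/9 + sqrt(13)/9 ≈ 0.6228

f''(x) = 4 - 18*x
Second-derivative test at each critical point:
  f''(-0.1784) = 7.2111 > 0 → local minimum
  f''(0.6228) = -7.2111 < 0 → local maximum

Critical points: x = 2/9 - sqrt(13)/9 ≈ -0.1784 (local minimum); x = 2/9 + sqrt(13)/9 ≈ 0.6228 (local maximum)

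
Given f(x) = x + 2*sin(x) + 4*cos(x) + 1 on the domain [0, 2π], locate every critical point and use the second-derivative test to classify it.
f'(x) = -4*sin(x) + 2*cos(x) + 1

Solve f'(x) = 0 on [0, 2π]:
  f'(x) = 0 ⇔ -4*sin(x) + 2*cos(x) = -1. Write the left side as R·cos(x + φ) with R = √(2² + 4²) = 2*sqrt(5), cos φ = sqrt(5)/5, sin φ = 2*sqrt(5)/5; then cos(x + φ) = -sqrt(5)/10. Solve for x and keep the solutions lying in [0, 2π].
  ⇒ x = atan((2 + sqrt(19))/(-1 + 2*sqrt(19))) ≈ 0.6892, atan((2 - sqrt(19))/(-2*sqrt(19) - 1)) + pi ≈ 3.3797

f''(x) = -2*sin(x) - 4*cos(x)
Second-derivative test at each critical point:
  f''(0.6892) = -4.3589 < 0 → local maximum
  f''(3.3797) = 4.3589 > 0 → local minimum

Critical points: x = atan((2 + sqrt(19))/(-1 + 2*sqrt(19))) ≈ 0.6892 (local maximum); x = atan((2 - sqrt(19))/(-2*sqrt(19) - 1)) + pi ≈ 3.3797 (local minimum)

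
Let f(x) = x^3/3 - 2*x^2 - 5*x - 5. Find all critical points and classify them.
f'(x) = x^2 - 4*x - 5

Solve f'(x) = 0:
  Factor: x^2 - 4*x - 5 = (x - 5)*(x + 1) = 0.
  ⇒ x = -1, 5

f''(x) = 2*x - 4
Second-derivative test at each critical point:
  f''(-1) = -6 < 0 → local maximum
  f''(5) = 6 > 0 → local minimum

Critical points: x = -1 (local maximum); x = 5 (local minimum)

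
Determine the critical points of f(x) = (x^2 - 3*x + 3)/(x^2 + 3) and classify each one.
f'(x) = 3*(x^2 - 3)/(x^4 + 6*x^2 + 9)

Solve f'(x) = 0:
  f'(x) = 3*(x^2 - 3)/(x^2 + 3)^2; the denominator is positive wherever f is defined, so f'(x) = 0 ⇔ 3*x^2 - 9 = 0.
  Factor: 3*x^2 - 9 = 3*(x^2 - 3); x^2 - 3 = 0 has no rational roots; quadratic formula: x = (0 ± √12)/2.
  ⇒ x = -sqrt(3) ≈ -1.7321, sqrt(3) ≈ 1.7321

f''(x) = 6*x*(9 - x^2)/(x^6 + 9*x^4 + 27*x^2 + 27)
Second-derivative test at each critical point:
  f''(-1.7321) = -0.2887 < 0 → local maximum
  f''(1.7321) = 0.2887 > 0 → local minimum

Critical points: x = -sqrt(3) ≈ -1.7321 (local maximum); x = sqrt(3) ≈ 1.7321 (local minimum)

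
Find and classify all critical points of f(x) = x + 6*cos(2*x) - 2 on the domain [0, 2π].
f'(x) = 1 - 12*sin(2*x)

Solve f'(x) = 0 on [0, 2π]:
  f'(x) = 0 ⇔ sin(2*x) = 1/12, i.e. 2*x = arcsin(1/12) + 2nπ or 2*x = π − arcsin(1/12) + 2nπ; keep the solutions lying in [0, 2π].
  ⇒ x = asin(1/12)/2 ≈ 0.0417, -asin(1/12)/2 + pi/2 ≈ 1.5291, asin(1/12)/2 + pi ≈ 3.1833, -asin(1/12)/2 + 3*pi/2 ≈ 4.6707

f''(x) = -24*cos(2*x)
Second-derivative test at each critical point:
  f''(0.0417) = -23.9165 < 0 → local maximum
  f''(1.5291) = 23.9165 > 0 → local minimum
  f''(3.1833) = -23.9165 < 0 → local maximum
  f''(4.6707) = 23.9165 > 0 → local minimum

Critical points: x = asin(1/12)/2 ≈ 0.0417 (local maximum); x = -asin(1/12)/2 + pi/2 ≈ 1.5291 (local minimum); x = asin(1/12)/2 + pi ≈ 3.1833 (local maximum); x = -asin(1/12)/2 + 3*pi/2 ≈ 4.6707 (local minimum)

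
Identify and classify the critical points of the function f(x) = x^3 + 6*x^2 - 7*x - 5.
f'(x) = 3*x^2 + 12*x - 7

Solve f'(x) = 0:
  3*x^2 + 12*x - 7 = 0 has no rational roots; quadratic formula: x = (-12 ± √228)/6.
  ⇒ x = -sqrt(57)/3 - 2 ≈ -4.5166, -2 + sqrt(57)/3 ≈ 0.5166

f''(x) = 6*x + 12
Second-derivative test at each critical point:
  f''(-4.5166) = -15.0997 < 0 → local maximum
  f''(0.5166) = 15.0997 > 0 → local minimum

Critical points: x = -sqrt(57)/3 - 2 ≈ -4.5166 (local maximum); x = -2 + sqrt(57)/3 ≈ 0.5166 (local minimum)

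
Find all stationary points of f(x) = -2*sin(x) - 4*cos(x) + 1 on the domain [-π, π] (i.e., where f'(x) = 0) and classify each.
f'(x) = 4*sin(x) - 2*cos(x)

Solve f'(x) = 0 on [-π, π]:
  f'(x) = 0 ⇔ -2*cos(x) = -4*sin(x) ⇔ tan(x) = 1/2, i.e. x = arctan(1/2) + nπ; keep the solutions lying in [-π, π].
  ⇒ x = -pi + atan(1/2) ≈ -2.6779, atan(1/2) ≈ 0.4636

f''(x) = 2*sin(x) + 4*cos(x)
Second-derivative test at each critical point:
  f''(-2.6779) = -4.4721 < 0 → local maximum
  f''(0.4636) = 4.4721 > 0 → local minimum

Critical points: x = -pi + atan(1/2) ≈ -2.6779 (local maximum); x = atan(1/2) ≈ 0.4636 (local minimum)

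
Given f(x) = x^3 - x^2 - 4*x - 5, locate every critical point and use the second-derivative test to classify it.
f'(x) = 3*x^2 - 2*x - 4

Solve f'(x) = 0:
  3*x^2 - 2*x - 4 = 0 has no rational roots; quadratic formula: x = (2 ± √52)/6.
  ⇒ x = 1/3 - sqrt(13)/3 ≈ -0.8685, 1/3 + sqrt(13)/3 ≈ 1.5352

f''(x) = 6*x - 2
Second-derivative test at each critical point:
  f''(-0.8685) = -7.2111 < 0 → local maximum
  f''(1.5352) = 7.2111 > 0 → local minimum

Critical points: x = 1/3 - sqrt(13)/3 ≈ -0.8685 (local maximum); x = 1/3 + sqrt(13)/3 ≈ 1.5352 (local minimum)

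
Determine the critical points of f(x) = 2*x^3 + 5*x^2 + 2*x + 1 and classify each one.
f'(x) = 6*x^2 + 10*x + 2

Solve f'(x) = 0:
  Factor: 6*x^2 + 10*x + 2 = 2*(3*x^2 + 5*x + 1); 3*x^2 + 5*x + 1 = 0 has no rational roots; quadratic formula: x = (-5 ± √13)/6.
  ⇒ x = -5/6 - sqrt(13)/6 ≈ -1.4343, -5/6 + sqrt(13)/6 ≈ -0.2324

f''(x) = 12*x + 10
Second-derivative test at each critical point:
  f''(-1.4343) = -7.2111 < 0 → local maximum
  f''(-0.2324) = 7.2111 > 0 → local minimum

Critical points: x = -5/6 - sqrt(13)/6 ≈ -1.4343 (local maximum); x = -5/6 + sqrt(13)/6 ≈ -0.2324 (local minimum)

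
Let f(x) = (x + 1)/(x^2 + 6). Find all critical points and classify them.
f'(x) = (x^2 - 2*x*(x + 1) + 6)/(x^2 + 6)^2

Solve f'(x) = 0:
  f'(x) = -(x^2 + 2*x - 6)/(x^2 + 6)^2; the denominator is positive wherever f is defined, so f'(x) = 0 ⇔ -x^2 - 2*x + 6 = 0.
  x^2 + 2*x - 6 = 0 has no rational roots; quadratic formula: x = (-2 ± √28)/2.
  ⇒ x = -sqrt(7) - 1 ≈ -3.6458, -1 + sqrt(7) ≈ 1.6458

f''(x) = 2*(4*x^2*(x + 1) - (3*x + 1)*(x^2 + 6))/(x^2 + 6)^3
Second-derivative test at each critical point:
  f''(-3.6458) = 0.0142 > 0 → local minimum
  f''(1.6458) = -0.0698 < 0 → local maximum

Critical points: x = -sqrt(7) - 1 ≈ -3.6458 (local minimum); x = -1 + sqrt(7) ≈ 1.6458 (local maximum)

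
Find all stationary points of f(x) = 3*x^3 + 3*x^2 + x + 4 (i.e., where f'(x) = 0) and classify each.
f'(x) = 9*x^2 + 6*x + 1

Solve f'(x) = 0:
  Factor: 9*x^2 + 6*x + 1 = (3*x + 1)^2 = 0.
  ⇒ x = -1/3

f''(x) = 18*x + 6
Second-derivative test at each critical point:
  f''(-1/3) = 0, so the second-derivative test is inconclusive; use the first-derivative test: f'(-7/12) = 0.5625, f'(-1/12) = 0.5625 — f' is positive on both sides (no sign change) → neither a local maximum nor a local minimum

Critical points: x = -1/3 (neither)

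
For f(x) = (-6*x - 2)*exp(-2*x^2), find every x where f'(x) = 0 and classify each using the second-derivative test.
f'(x) = 2*(4*x*(3*x + 1) - 3)*exp(-2*x^2)

Solve f'(x) = 0:
  f'(x) = (24*x^2 + 8*x - 6)·exp(-2*x^2) and exp(-2*x^2) > 0 for every x, so f'(x) = 0 ⇔ 24*x^2 + 8*x - 6 = 0.
  Factor: 24*x^2 + 8*x - 6 = 2*(12*x^2 + 4*x - 3); 12*x^2 + 4*x - 3 = 0 has no rational roots; quadratic formula: x = (-4 ± √160)/24.
  ⇒ x = -sqrt(10)/6 - 1/6 ≈ -0.6937, -1/6 + sqrt(10)/6 ≈ 0.3604

f''(x) = 8*(-12*x^3 - 4*x^2 + 9*x + 1)*exp(-2*x^2)
Second-derivative test at each critical point:
  f''(-0.6937) = -9.6626 < 0 → local maximum
  f''(0.3604) = 19.5112 > 0 → local minimum

Critical points: x = -sqrt(10)/6 - 1/6 ≈ -0.6937 (local maximum); x = -1/6 + sqrt(10)/6 ≈ 0.3604 (local minimum)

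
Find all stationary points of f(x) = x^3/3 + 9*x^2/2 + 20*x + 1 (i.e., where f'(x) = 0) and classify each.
f'(x) = x^2 + 9*x + 20

Solve f'(x) = 0:
  Factor: x^2 + 9*x + 20 = (x + 4)*(x + 5) = 0.
  ⇒ x = -5, -4

f''(x) = 2*x + 9
Second-derivative test at each critical point:
  f''(-5) = -1 < 0 → local maximum
  f''(-4) = 1 > 0 → local minimum

Critical points: x = -5 (local maximum); x = -4 (local minimum)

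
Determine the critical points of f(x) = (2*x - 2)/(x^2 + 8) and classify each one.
f'(x) = 2*(x^2 - 2*x*(x - 1) + 8)/(x^2 + 8)^2

Solve f'(x) = 0:
  f'(x) = -2*(x - 4)*(x + 2)/(x^2 + 8)^2; the denominator is positive wherever f is defined, so f'(x) = 0 ⇔ -2*x^2 + 4*x + 16 = 0.
  Factor: -2*x^2 + 4*x + 16 = -2*(x - 4)*(x + 2) = 0.
  ⇒ x = -2, 4

f''(x) = 4*(4*x^2*(x - 1) + (1 - 3*x)*(x^2 + 8))/(x^2 + 8)^3
Second-derivative test at each critical point:
  f''(-2) = 1/12 > 0 → local minimum
  f''(4) = -1/48 < 0 → local maximum

Critical points: x = -2 (local minimum); x = 4 (local maximum)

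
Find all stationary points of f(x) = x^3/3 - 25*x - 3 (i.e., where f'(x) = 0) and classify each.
f'(x) = x^2 - 25

Solve f'(x) = 0:
  Factor: x^2 - 25 = (x - 5)*(x + 5) = 0.
  ⇒ x = -5, 5

f''(x) = 2*x
Second-derivative test at each critical point:
  f''(-5) = -10 < 0 → local maximum
  f''(5) = 10 > 0 → local minimum

Critical points: x = -5 (local maximum); x = 5 (local minimum)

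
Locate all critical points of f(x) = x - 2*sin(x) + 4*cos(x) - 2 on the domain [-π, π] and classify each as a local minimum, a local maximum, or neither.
f'(x) = -4*sin(x) - 2*cos(x) + 1

Solve f'(x) = 0 on [-π, π]:
  f'(x) = 0 ⇔ -4*sin(x) - 2*cos(x) = -1. Write the left side as R·cos(x + φ) with R = √((-2)² + 4²) = 2*sqrt(5), cos φ = -sqrt(5)/5, sin φ = 2*sqrt(5)/5; then cos(x + φ) = -sqrt(5)/10. Solve for x and keep the solutions lying in [-π, π].
  ⇒ x = atan((2 - sqrt(19))/(1 + 2*sqrt(19))) ≈ -0.2381, atan((2 + sqrt(19))/(1 - 2*sqrt(19))) + pi ≈ 2.4524

f''(x) = 2*sin(x) - 4*cos(x)
Second-derivative test at each critical point:
  f''(-0.2381) = -4.3589 < 0 → local maximum
  f''(2.4524) = 4.3589 > 0 → local minimum

Critical points: x = atan((2 - sqrt(19))/(1 + 2*sqrt(19))) ≈ -0.2381 (local maximum); x = atan((2 + sqrt(19))/(1 - 2*sqrt(19))) + pi ≈ 2.4524 (local minimum)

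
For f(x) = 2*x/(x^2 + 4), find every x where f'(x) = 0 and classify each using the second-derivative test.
f'(x) = 2*(4 - x^2)/(x^4 + 8*x^2 + 16)

Solve f'(x) = 0:
  f'(x) = -2*(x - 2)*(x + 2)/(x^2 + 4)^2; the denominator is positive wherever f is defined, so f'(x) = 0 ⇔ 8 - 2*x^2 = 0.
  Factor: 8 - 2*x^2 = -2*(x - 2)*(x + 2) = 0.
  ⇒ x = -2, 2

f''(x) = 4*x*(x^2 - 12)/(x^2 + 4)^3
Second-derivative test at each critical point:
  f''(-2) = 1/8 > 0 → local minimum
  f''(2) = -1/8 < 0 → local maximum

Critical points: x = -2 (local minimum); x = 2 (local maximum)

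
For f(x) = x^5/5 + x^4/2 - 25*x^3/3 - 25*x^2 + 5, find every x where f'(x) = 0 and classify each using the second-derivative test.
f'(x) = x*(x^3 + 2*x^2 - 25*x - 50)

Solve f'(x) = 0:
  Factor: x^4 + 2*x^3 - 25*x^2 - 50*x = x*(x - 5)*(x + 2)*(x + 5) = 0.
  ⇒ x = -5, -2, 0, 5

f''(x) = 4*x^3 + 6*x^2 - 50*x - 50
Second-derivative test at each critical point:
  f''(-5) = -150 < 0 → local maximum
  f''(-2) = 42 > 0 → local minimum
  f''(0) = -50 < 0 → local maximum
  f''(5) = 350 > 0 → local minimum

Critical points: x = -5 (local maximum); x = -2 (local minimum); x = 0 (local maximum); x = 5 (local minimum)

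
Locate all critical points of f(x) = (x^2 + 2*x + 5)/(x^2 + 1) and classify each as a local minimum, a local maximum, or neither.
f'(x) = 2*(-x^2 - 4*x + 1)/(x^4 + 2*x^2 + 1)

Solve f'(x) = 0:
  f'(x) = -2*(x^2 + 4*x - 1)/(x^2 + 1)^2; the denominator is positive wherever f is defined, so f'(x) = 0 ⇔ -2*x^2 - 8*x + 2 = 0.
  Factor: -2*x^2 - 8*x + 2 = -2*(x^2 + 4*x - 1); x^2 + 4*x - 1 = 0 has no rational roots; quadratic formula: x = (-4 ± √20)/2.
  ⇒ x = -sqrt(5) - 2 ≈ -4.2361, -2 + sqrt(5) ≈ 0.2361

f''(x) = 4*(x^3 + 6*x^2 - 3*x - 2)/(x^6 + 3*x^4 + 3*x^2 + 1)
Second-derivative test at each critical point:
  f''(-4.2361) = 0.0249 > 0 → local minimum
  f''(0.2361) = -8.0249 < 0 → local maximum

Critical points: x = -sqrt(5) - 2 ≈ -4.2361 (local minimum); x = -2 + sqrt(5) ≈ 0.2361 (local maximum)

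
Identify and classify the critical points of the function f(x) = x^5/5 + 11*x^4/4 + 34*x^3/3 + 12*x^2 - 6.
f'(x) = x*(x^3 + 11*x^2 + 34*x + 24)

Solve f'(x) = 0:
  Factor: x^4 + 11*x^3 + 34*x^2 + 24*x = x*(x + 1)*(x + 4)*(x + 6) = 0.
  ⇒ x = -6, -4, -1, 0

f''(x) = 4*x^3 + 33*x^2 + 68*x + 24
Second-derivative test at each critical point:
  f''(-6) = -60 < 0 → local maximum
  f''(-4) = 24 > 0 → local minimum
  f''(-1) = -15 < 0 → local maximum
  f''(0) = 24 > 0 → local minimum

Critical points: x = -6 (local maximum); x = -4 (local minimum); x = -1 (local maximum); x = 0 (local minimum)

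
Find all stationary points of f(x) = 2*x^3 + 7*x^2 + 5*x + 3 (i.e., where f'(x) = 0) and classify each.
f'(x) = 6*x^2 + 14*x + 5

Solve f'(x) = 0:
  6*x^2 + 14*x + 5 = 0 has no rational roots; quadratic formula: x = (-14 ± √76)/12.
  ⇒ x = -7/6 - sqrt(19)/6 ≈ -1.8931, -7/6 + sqrt(19)/6 ≈ -0.4402

f''(x) = 12*x + 14
Second-derivative test at each critical point:
  f''(-1.8931) = -8.7178 < 0 → local maximum
  f''(-0.4402) = 8.7178 > 0 → local minimum

Critical points: x = -7/6 - sqrt(19)/6 ≈ -1.8931 (local maximum); x = -7/6 + sqrt(19)/6 ≈ -0.4402 (local minimum)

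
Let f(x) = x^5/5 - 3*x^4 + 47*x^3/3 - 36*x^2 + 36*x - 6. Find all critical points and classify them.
f'(x) = x^4 - 12*x^3 + 47*x^2 - 72*x + 36

Solve f'(x) = 0:
  Factor: x^4 - 12*x^3 + 47*x^2 - 72*x + 36 = (x - 6)*(x - 3)*(x - 2)*(x - 1) = 0.
  ⇒ x = 1, 2, 3, 6

f''(x) = 4*x^3 - 36*x^2 + 94*x - 72
Second-derivative test at each critical point:
  f''(1) = -10 < 0 → local maximum
  f''(2) = 4 > 0 → local minimum
  f''(3) = -6 < 0 → local maximum
  f''(6) = 60 > 0 → local minimum

Critical points: x = 1 (local maximum); x = 2 (local minimum); x = 3 (local maximum); x = 6 (local minimum)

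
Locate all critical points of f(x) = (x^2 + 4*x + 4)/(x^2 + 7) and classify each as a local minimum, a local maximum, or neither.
f'(x) = 2*(-2*x^2 + 3*x + 14)/(x^4 + 14*x^2 + 49)

Solve f'(x) = 0:
  f'(x) = -2*(x + 2)*(2*x - 7)/(x^2 + 7)^2; the denominator is positive wherever f is defined, so f'(x) = 0 ⇔ -4*x^2 + 6*x + 28 = 0.
  Factor: -4*x^2 + 6*x + 28 = -2*(x + 2)*(2*x - 7) = 0.
  ⇒ x = -2, 7/2

f''(x) = 2*(4*x^3 - 9*x^2 - 84*x + 21)/(x^6 + 21*x^4 + 147*x^2 + 343)
Second-derivative test at each critical point:
  f''(-2) = 2/11 > 0 → local minimum
  f''(7/2) = -32/539 < 0 → local maximum

Critical points: x = -2 (local minimum); x = 7/2 (local maximum)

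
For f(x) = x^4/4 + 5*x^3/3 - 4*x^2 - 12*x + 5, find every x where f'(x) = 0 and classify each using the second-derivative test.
f'(x) = x^3 + 5*x^2 - 8*x - 12

Solve f'(x) = 0:
  Factor: x^3 + 5*x^2 - 8*x - 12 = (x - 2)*(x + 1)*(x + 6) = 0.
  ⇒ x = -6, -1, 2

f''(x) = 3*x^2 + 10*x - 8
Second-derivative test at each critical point:
  f''(-6) = 40 > 0 → local minimum
  f''(-1) = -15 < 0 → local maximum
  f''(2) = 24 > 0 → local minimum

Critical points: x = -6 (local minimum); x = -1 (local maximum); x = 2 (local minimum)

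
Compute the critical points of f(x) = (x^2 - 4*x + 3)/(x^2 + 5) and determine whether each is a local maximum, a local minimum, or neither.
f'(x) = 4*(x^2 + x - 5)/(x^4 + 10*x^2 + 25)

Solve f'(x) = 0:
  f'(x) = 4*(x^2 + x - 5)/(x^2 + 5)^2; the denominator is positive wherever f is defined, so f'(x) = 0 ⇔ 4*x^2 + 4*x - 20 = 0.
  Factor: 4*x^2 + 4*x - 20 = 4*(x^2 + x - 5); x^2 + x - 5 = 0 has no rational roots; quadratic formula: x = (-1 ± √21)/2.
  ⇒ x = -sqrt(21)/2 - 1/2 ≈ -2.7913, -1/2 + sqrt(21)/2 ≈ 1.7913

f''(x) = 4*(-2*x^3 - 3*x^2 + 30*x + 5)/(x^6 + 15*x^4 + 75*x^2 + 125)
Second-derivative test at each critical point:
  f''(-2.7913) = -0.1120 < 0 → local maximum
  f''(1.7913) = 0.2720 > 0 → local minimum

Critical points: x = -sqrt(21)/2 - 1/2 ≈ -2.7913 (local maximum); x = -1/2 + sqrt(21)/2 ≈ 1.7913 (local minimum)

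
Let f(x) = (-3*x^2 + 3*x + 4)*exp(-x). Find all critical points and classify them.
f'(x) = (3*x^2 - 9*x - 1)*exp(-x)

Solve f'(x) = 0:
  f'(x) = (3*x^2 - 9*x - 1)·exp(-x) and exp(-x) > 0 for every x, so f'(x) = 0 ⇔ 3*x^2 - 9*x - 1 = 0.
  3*x^2 - 9*x - 1 = 0 has no rational roots; quadratic formula: x = (9 ± √93)/6.
  ⇒ x = 3/2 - sqrt(93)/6 ≈ -0.1073, 3/2 + sqrt(93)/6 ≈ 3.1073

f''(x) = (-3*x^2 + 15*x - 8)*exp(-x)
Second-derivative test at each critical point:
  f''(-0.1073) = -10.7357 < 0 → local maximum
  f''(3.1073) = 0.4313 > 0 → local minimum

Critical points: x = 3/2 - sqrt(93)/6 ≈ -0.1073 (local maximum); x = 3/2 + sqrt(93)/6 ≈ 3.1073 (local minimum)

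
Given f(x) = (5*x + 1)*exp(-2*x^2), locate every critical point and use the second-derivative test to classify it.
f'(x) = (-4*x*(5*x + 1) + 5)*exp(-2*x^2)

Solve f'(x) = 0:
  f'(x) = (-20*x^2 - 4*x + 5)·exp(-2*x^2) and exp(-2*x^2) > 0 for every x, so f'(x) = 0 ⇔ -20*x^2 - 4*x + 5 = 0.
  20*x^2 + 4*x - 5 = 0 has no rational roots; quadratic formula: x = (-4 ± √416)/40.
  ⇒ x = -sqrt(26)/10 - 1/10 ≈ -0.6099, -1/10 + sqrt(26)/10 ≈ 0.4099

f''(x) = 4*(4*x^2*(5*x + 1) - 15*x - 1)*exp(-2*x^2)
Second-derivative test at each critical point:
  f''(-0.6099) = 9.6928 > 0 → local minimum
  f''(0.4099) = -14.5749 < 0 → local maximum

Critical points: x = -sqrt(26)/10 - 1/10 ≈ -0.6099 (local minimum); x = -1/10 + sqrt(26)/10 ≈ 0.4099 (local maximum)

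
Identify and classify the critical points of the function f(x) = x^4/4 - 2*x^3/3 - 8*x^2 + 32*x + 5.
f'(x) = x^3 - 2*x^2 - 16*x + 32

Solve f'(x) = 0:
  Factor: x^3 - 2*x^2 - 16*x + 32 = (x - 4)*(x - 2)*(x + 4) = 0.
  ⇒ x = -4, 2, 4

f''(x) = 3*x^2 - 4*x - 16
Second-derivative test at each critical point:
  f''(-4) = 48 > 0 → local minimum
  f''(2) = -12 < 0 → local maximum
  f''(4) = 16 > 0 → local minimum

Critical points: x = -4 (local minimum); x = 2 (local maximum); x = 4 (local minimum)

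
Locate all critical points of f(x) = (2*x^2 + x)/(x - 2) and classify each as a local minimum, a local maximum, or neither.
f'(x) = 2*(x^2 - 4*x - 1)/(x^2 - 4*x + 4)

Solve f'(x) = 0:
  f'(x) = 2*(x^2 - 4*x - 1)/(x - 2)^2; the denominator is positive wherever f is defined, so f'(x) = 0 ⇔ 2*x^2 - 8*x - 2 = 0.
  Factor: 2*x^2 - 8*x - 2 = 2*(x^2 - 4*x - 1); x^2 - 4*x - 1 = 0 has no rational roots; quadratic formula: x = (4 ± √20)/2.
  ⇒ x = 2 - sqrt(5) ≈ -0.2361, 2 + sqrt(5) ≈ 4.2361

f''(x) = 20/(x^3 - 6*x^2 + 12*x - 8)
Second-derivative test at each critical point:
  f''(-0.2361) = -1.7889 < 0 → local maximum
  f''(4.2361) = 1.7889 > 0 → local minimum

Critical points: x = 2 - sqrt(5) ≈ -0.2361 (local maximum); x = 2 + sqrt(5) ≈ 4.2361 (local minimum)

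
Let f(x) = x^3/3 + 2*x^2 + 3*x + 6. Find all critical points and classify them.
f'(x) = x^2 + 4*x + 3

Solve f'(x) = 0:
  Factor: x^2 + 4*x + 3 = (x + 1)*(x + 3) = 0.
  ⇒ x = -3, -1

f''(x) = 2*x + 4
Second-derivative test at each critical point:
  f''(-3) = -2 < 0 → local maximum
  f''(-1) = 2 > 0 → local minimum

Critical points: x = -3 (local maximum); x = -1 (local minimum)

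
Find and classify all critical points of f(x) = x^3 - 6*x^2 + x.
f'(x) = 3*x^2 - 12*x + 1

Solve f'(x) = 0:
  3*x^2 - 12*x + 1 = 0 has no rational roots; quadratic formula: x = (12 ± √132)/6.
  ⇒ x = 2 - sqrt(33)/3 ≈ 0.0851, sqrt(33)/3 + 2 ≈ 3.9149

f''(x) = 6*x - 12
Second-derivative test at each critical point:
  f''(0.0851) = -11.4891 < 0 → local maximum
  f''(3.9149) = 11.4891 > 0 → local minimum

Critical points: x = 2 - sqrt(33)/3 ≈ 0.0851 (local maximum); x = sqrt(33)/3 + 2 ≈ 3.9149 (local minimum)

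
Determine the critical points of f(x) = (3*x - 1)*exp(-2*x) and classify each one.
f'(x) = (5 - 6*x)*exp(-2*x)

Solve f'(x) = 0:
  f'(x) = (5 - 6*x)·exp(-2*x) and exp(-2*x) > 0 for every x, so f'(x) = 0 ⇔ 5 - 6*x = 0.
  5 - 6*x = 0.
  ⇒ x = 5/6

f''(x) = 4*(3*x - 4)*exp(-2*x)
Second-derivative test at each critical point:
  f''(5/6) = -1.1333 < 0 → local maximum

Critical points: x = 5/6 (local maximum)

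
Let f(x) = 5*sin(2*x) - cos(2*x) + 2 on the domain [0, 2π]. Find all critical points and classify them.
f'(x) = 2*sin(2*x) + 10*cos(2*x)

Solve f'(x) = 0 on [0, 2π]:
  f'(x) = 0 ⇔ 5*cos(2*x) = -sin(2*x) ⇔ tan(2*x) = -5, i.e. 2*x = arctan(-5) + nπ; keep the solutions lying in [0, 2π].
  ⇒ x = -atan(5)/2 + pi/2 ≈ 0.8841, pi - atan(5)/2 ≈ 2.4549, -atan(5)/2 + 3*pi/2 ≈ 4.0257, -atan(5)/2 + 2*pi ≈ 5.5965

f''(x) = -20*sin(2*x) + 4*cos(2*x)
Second-derivative test at each critical point:
  f''(0.8841) = -20.3961 < 0 → local maximum
  f''(2.4549) = 20.3961 > 0 → local minimum
  f''(4.0257) = -20.3961 < 0 → local maximum
  f''(5.5965) = 20.3961 > 0 → local minimum

Critical points: x = -atan(5)/2 + pi/2 ≈ 0.8841 (local maximum); x = pi - atan(5)/2 ≈ 2.4549 (local minimum); x = -atan(5)/2 + 3*pi/2 ≈ 4.0257 (local maximum); x = -atan(5)/2 + 2*pi ≈ 5.5965 (local minimum)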